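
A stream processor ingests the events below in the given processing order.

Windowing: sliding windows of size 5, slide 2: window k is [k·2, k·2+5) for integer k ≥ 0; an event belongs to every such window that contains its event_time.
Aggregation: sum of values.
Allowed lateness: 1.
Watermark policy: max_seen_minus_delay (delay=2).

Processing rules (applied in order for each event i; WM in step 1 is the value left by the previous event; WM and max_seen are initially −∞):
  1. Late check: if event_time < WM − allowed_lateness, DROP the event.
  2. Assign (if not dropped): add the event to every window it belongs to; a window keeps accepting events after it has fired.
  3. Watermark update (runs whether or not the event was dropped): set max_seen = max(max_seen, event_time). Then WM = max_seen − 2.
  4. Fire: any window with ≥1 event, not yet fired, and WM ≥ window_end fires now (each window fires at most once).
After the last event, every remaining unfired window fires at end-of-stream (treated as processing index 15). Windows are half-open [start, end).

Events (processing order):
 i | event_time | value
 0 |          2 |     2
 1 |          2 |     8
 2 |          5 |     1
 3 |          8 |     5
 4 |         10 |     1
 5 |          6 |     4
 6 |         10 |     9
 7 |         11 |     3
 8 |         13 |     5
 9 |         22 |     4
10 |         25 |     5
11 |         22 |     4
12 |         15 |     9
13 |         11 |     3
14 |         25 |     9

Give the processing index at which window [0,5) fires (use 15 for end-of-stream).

i=0 t=2 v=2: → [2,7),[0,5); WM=0
i=1 t=2 v=8: → [2,7),[0,5); WM=0
i=2 t=5 v=1: → [4,9),[2,7); WM=3
i=3 t=8 v=5: → [8,13),[6,11),[4,9); WM=6; [0,5) fires=10
i=4 t=10 v=1: → [10,15),[8,13),[6,11); WM=8; [2,7) fires=11
i=5 t=6 v=4: DROP (t<8-1); WM=8
i=6 t=10 v=9: → [10,15),[8,13),[6,11); WM=8
i=7 t=11 v=3: → [10,15),[8,13); WM=9; [4,9) fires=6
i=8 t=13 v=5: → [12,17),[10,15); WM=11; [6,11) fires=15
i=9 t=22 v=4: → [22,27),[20,25),[18,23); WM=20; [8,13) fires=18 [10,15) fires=18 [12,17) fires=5
i=10 t=25 v=5: → [24,29),[22,27); WM=23; [18,23) fires=4
i=11 t=22 v=4: → [22,27),[20,25),[18,23); WM=23
i=12 t=15 v=9: DROP (t<23-1); WM=23
i=13 t=11 v=3: DROP (t<23-1); WM=23
i=14 t=25 v=9: → [24,29),[22,27); WM=23

3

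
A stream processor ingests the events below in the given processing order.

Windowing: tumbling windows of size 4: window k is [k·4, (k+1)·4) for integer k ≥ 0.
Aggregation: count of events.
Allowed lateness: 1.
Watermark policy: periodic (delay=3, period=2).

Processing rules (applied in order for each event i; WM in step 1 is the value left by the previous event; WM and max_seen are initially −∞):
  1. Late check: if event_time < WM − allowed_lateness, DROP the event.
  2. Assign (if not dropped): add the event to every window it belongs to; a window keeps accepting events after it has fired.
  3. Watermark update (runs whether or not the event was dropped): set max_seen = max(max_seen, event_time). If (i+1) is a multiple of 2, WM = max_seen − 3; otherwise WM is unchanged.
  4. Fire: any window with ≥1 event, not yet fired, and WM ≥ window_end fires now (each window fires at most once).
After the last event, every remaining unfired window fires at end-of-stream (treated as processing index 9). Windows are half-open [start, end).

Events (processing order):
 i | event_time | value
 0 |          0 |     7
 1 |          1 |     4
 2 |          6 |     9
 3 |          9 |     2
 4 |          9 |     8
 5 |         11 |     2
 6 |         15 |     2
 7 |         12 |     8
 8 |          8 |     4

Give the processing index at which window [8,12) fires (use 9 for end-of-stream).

7

i=0 t=0 v=7: → [0,4); WM=−∞
i=1 t=1 v=4: → [0,4); WM=-2
i=2 t=6 v=9: → [4,8); WM=-2
i=3 t=9 v=2: → [8,12); WM=6; [0,4) fires=2
i=4 t=9 v=8: → [8,12); WM=6
i=5 t=11 v=2: → [8,12); WM=8; [4,8) fires=1
i=6 t=15 v=2: → [12,16); WM=8
i=7 t=12 v=8: → [12,16); WM=12; [8,12) fires=3
i=8 t=8 v=4: DROP (t<12-1); WM=12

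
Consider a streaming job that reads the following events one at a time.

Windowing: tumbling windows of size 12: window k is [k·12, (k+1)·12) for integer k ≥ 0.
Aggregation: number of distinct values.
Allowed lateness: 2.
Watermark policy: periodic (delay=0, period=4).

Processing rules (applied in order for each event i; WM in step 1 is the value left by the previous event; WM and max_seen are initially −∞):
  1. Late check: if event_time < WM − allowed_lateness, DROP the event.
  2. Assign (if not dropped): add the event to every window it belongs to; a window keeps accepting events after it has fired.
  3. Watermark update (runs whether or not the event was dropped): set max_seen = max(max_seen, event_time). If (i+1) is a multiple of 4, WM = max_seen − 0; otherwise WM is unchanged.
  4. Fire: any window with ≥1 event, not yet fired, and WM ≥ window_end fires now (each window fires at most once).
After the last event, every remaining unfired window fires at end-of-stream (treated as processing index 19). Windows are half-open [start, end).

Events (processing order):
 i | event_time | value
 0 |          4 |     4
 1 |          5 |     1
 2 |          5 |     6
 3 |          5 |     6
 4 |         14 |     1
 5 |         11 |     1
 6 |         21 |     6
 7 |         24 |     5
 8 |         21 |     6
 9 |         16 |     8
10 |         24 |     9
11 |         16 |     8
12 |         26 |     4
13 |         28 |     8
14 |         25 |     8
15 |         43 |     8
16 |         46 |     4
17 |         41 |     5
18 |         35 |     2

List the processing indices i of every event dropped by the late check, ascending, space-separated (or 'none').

i=0 t=4 v=4: → [0,12); WM=−∞
i=1 t=5 v=1: → [0,12); WM=−∞
i=2 t=5 v=6: → [0,12); WM=−∞
i=3 t=5 v=6: → [0,12); WM=5
i=4 t=14 v=1: → [12,24); WM=5
i=5 t=11 v=1: → [0,12); WM=5
i=6 t=21 v=6: → [12,24); WM=5
i=7 t=24 v=5: → [24,36); WM=24; [0,12) fires=3 [12,24) fires=2
i=8 t=21 v=6: DROP (t<24-2); WM=24
i=9 t=16 v=8: DROP (t<24-2); WM=24
i=10 t=24 v=9: → [24,36); WM=24
i=11 t=16 v=8: DROP (t<24-2); WM=24
i=12 t=26 v=4: → [24,36); WM=24
i=13 t=28 v=8: → [24,36); WM=24
i=14 t=25 v=8: → [24,36); WM=24
i=15 t=43 v=8: → [36,48); WM=43; [24,36) fires=4
i=16 t=46 v=4: → [36,48); WM=43
i=17 t=41 v=5: → [36,48); WM=43
i=18 t=35 v=2: DROP (t<43-2); WM=43

8 9 11 18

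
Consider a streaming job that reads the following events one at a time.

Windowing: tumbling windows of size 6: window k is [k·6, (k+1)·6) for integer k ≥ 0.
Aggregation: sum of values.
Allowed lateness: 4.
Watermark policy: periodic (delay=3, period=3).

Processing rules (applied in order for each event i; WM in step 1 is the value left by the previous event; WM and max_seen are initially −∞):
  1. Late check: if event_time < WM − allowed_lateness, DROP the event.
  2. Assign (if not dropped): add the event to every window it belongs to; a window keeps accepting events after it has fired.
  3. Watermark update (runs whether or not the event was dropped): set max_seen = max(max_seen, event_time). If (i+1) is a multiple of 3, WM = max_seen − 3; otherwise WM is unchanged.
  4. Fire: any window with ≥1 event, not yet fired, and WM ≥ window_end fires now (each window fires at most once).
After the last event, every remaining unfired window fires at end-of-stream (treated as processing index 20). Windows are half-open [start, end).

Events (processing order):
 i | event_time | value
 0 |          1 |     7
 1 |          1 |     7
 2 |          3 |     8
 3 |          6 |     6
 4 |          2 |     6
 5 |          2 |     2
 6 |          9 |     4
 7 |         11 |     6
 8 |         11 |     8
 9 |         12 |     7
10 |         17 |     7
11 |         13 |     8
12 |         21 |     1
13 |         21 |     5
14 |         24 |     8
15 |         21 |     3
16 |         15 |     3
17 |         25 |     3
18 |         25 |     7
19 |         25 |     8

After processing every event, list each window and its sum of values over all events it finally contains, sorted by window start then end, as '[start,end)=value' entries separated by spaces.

i=0 t=1 v=7: → [0,6); WM=−∞
i=1 t=1 v=7: → [0,6); WM=−∞
i=2 t=3 v=8: → [0,6); WM=0
i=3 t=6 v=6: → [6,12); WM=0
i=4 t=2 v=6: → [0,6); WM=0
i=5 t=2 v=2: → [0,6); WM=3
i=6 t=9 v=4: → [6,12); WM=3
i=7 t=11 v=6: → [6,12); WM=3
i=8 t=11 v=8: → [6,12); WM=8; [0,6) fires=30
i=9 t=12 v=7: → [12,18); WM=8
i=10 t=17 v=7: → [12,18); WM=8
i=11 t=13 v=8: → [12,18); WM=14; [6,12) fires=24
i=12 t=21 v=1: → [18,24); WM=14
i=13 t=21 v=5: → [18,24); WM=14
i=14 t=24 v=8: → [24,30); WM=21; [12,18) fires=22
i=15 t=21 v=3: → [18,24); WM=21
i=16 t=15 v=3: DROP (t<21-4); WM=21
i=17 t=25 v=3: → [24,30); WM=22
i=18 t=25 v=7: → [24,30); WM=22
i=19 t=25 v=8: → [24,30); WM=22

[0,6)=30 [6,12)=24 [12,18)=22 [18,24)=9 [24,30)=26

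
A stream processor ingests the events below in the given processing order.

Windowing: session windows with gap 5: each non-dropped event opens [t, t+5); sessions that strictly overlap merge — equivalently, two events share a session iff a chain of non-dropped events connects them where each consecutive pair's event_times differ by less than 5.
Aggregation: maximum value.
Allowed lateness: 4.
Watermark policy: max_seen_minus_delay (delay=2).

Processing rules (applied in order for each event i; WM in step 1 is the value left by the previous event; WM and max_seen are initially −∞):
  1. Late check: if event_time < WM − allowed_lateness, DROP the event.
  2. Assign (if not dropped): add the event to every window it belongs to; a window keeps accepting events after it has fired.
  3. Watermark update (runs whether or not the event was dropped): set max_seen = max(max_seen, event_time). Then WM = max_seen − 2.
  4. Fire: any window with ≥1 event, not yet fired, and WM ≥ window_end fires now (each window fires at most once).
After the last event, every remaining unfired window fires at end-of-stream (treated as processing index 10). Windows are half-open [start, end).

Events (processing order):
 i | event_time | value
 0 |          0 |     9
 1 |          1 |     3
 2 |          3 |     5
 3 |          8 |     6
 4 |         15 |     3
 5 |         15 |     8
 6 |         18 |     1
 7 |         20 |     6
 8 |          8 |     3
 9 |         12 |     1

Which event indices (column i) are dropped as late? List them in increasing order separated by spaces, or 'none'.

8 9

i=0 t=0 v=9: → [0,5); WM=-2
i=1 t=1 v=3: → [0,6); WM=-1
i=2 t=3 v=5: → [0,8); WM=1
i=3 t=8 v=6: → [8,13); WM=6
i=4 t=15 v=3: → [15,20); WM=13
i=5 t=15 v=8: → [15,20); WM=13
i=6 t=18 v=1: → [15,23); WM=16
i=7 t=20 v=6: → [15,25); WM=18
i=8 t=8 v=3: DROP (t<18-4); WM=18
i=9 t=12 v=1: DROP (t<18-4); WM=18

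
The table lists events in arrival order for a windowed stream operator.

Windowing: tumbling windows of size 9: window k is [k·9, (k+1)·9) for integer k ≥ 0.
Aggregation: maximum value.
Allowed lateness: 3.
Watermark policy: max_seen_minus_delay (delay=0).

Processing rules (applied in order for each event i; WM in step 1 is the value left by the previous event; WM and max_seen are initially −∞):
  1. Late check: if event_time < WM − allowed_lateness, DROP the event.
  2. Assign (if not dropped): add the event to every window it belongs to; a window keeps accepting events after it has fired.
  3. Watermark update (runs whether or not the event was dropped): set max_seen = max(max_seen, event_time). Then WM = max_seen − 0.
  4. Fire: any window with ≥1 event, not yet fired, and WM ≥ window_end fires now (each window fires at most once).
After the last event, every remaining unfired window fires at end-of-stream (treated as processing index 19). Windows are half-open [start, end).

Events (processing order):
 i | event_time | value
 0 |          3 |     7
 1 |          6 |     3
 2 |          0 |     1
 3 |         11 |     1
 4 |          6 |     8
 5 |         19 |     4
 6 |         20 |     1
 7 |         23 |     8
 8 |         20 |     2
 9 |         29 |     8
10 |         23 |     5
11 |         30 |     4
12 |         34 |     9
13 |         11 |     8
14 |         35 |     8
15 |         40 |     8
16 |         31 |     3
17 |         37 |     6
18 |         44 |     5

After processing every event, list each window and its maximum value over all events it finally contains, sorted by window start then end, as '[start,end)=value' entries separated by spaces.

[0,9)=7 [9,18)=1 [18,27)=8 [27,36)=9 [36,45)=8

i=0 t=3 v=7: → [0,9); WM=3
i=1 t=6 v=3: → [0,9); WM=6
i=2 t=0 v=1: DROP (t<6-3); WM=6
i=3 t=11 v=1: → [9,18); WM=11; [0,9) fires=7
i=4 t=6 v=8: DROP (t<11-3); WM=11
i=5 t=19 v=4: → [18,27); WM=19; [9,18) fires=1
i=6 t=20 v=1: → [18,27); WM=20
i=7 t=23 v=8: → [18,27); WM=23
i=8 t=20 v=2: → [18,27); WM=23
i=9 t=29 v=8: → [27,36); WM=29; [18,27) fires=8
i=10 t=23 v=5: DROP (t<29-3); WM=29
i=11 t=30 v=4: → [27,36); WM=30
i=12 t=34 v=9: → [27,36); WM=34
i=13 t=11 v=8: DROP (t<34-3); WM=34
i=14 t=35 v=8: → [27,36); WM=35
i=15 t=40 v=8: → [36,45); WM=40; [27,36) fires=9
i=16 t=31 v=3: DROP (t<40-3); WM=40
i=17 t=37 v=6: → [36,45); WM=40
i=18 t=44 v=5: → [36,45); WM=44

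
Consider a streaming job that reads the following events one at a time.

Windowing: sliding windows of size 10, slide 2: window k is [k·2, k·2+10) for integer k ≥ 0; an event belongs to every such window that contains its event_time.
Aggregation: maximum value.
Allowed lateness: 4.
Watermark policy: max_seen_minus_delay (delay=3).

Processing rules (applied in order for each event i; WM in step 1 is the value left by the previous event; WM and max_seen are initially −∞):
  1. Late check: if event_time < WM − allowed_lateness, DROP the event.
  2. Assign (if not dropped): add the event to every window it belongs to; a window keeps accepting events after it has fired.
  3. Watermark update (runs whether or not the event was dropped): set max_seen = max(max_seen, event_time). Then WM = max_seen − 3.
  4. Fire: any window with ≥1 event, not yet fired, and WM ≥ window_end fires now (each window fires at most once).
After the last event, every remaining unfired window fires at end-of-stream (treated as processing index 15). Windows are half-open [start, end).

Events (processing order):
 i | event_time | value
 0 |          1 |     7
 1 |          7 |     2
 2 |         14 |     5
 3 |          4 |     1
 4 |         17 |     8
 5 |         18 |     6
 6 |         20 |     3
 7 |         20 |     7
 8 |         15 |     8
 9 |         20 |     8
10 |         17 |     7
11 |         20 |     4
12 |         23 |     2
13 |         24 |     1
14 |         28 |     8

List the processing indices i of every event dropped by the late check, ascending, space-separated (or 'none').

i=0 t=1 v=7: → [0,10); WM=-2
i=1 t=7 v=2: → [6,16),[4,14),[2,12),[0,10); WM=4
i=2 t=14 v=5: → [14,24),[12,22),[10,20),[8,18),[6,16); WM=11; [0,10) fires=7
i=3 t=4 v=1: DROP (t<11-4); WM=11
i=4 t=17 v=8: → [16,26),[14,24),[12,22),[10,20),[8,18); WM=14; [2,12) fires=2 [4,14) fires=2
i=5 t=18 v=6: → [18,28),[16,26),[14,24),[12,22),[10,20); WM=15
i=6 t=20 v=3: → [20,30),[18,28),[16,26),[14,24),[12,22); WM=17; [6,16) fires=5
i=7 t=20 v=7: → [20,30),[18,28),[16,26),[14,24),[12,22); WM=17
i=8 t=15 v=8: → [14,24),[12,22),[10,20),[8,18),[6,16); WM=17
i=9 t=20 v=8: → [20,30),[18,28),[16,26),[14,24),[12,22); WM=17
i=10 t=17 v=7: → [16,26),[14,24),[12,22),[10,20),[8,18); WM=17
i=11 t=20 v=4: → [20,30),[18,28),[16,26),[14,24),[12,22); WM=17
i=12 t=23 v=2: → [22,32),[20,30),[18,28),[16,26),[14,24); WM=20; [8,18) fires=8 [10,20) fires=8
i=13 t=24 v=1: → [24,34),[22,32),[20,30),[18,28),[16,26); WM=21
i=14 t=28 v=8: → [28,38),[26,36),[24,34),[22,32),[20,30); WM=25; [12,22) fires=8 [14,24) fires=8

3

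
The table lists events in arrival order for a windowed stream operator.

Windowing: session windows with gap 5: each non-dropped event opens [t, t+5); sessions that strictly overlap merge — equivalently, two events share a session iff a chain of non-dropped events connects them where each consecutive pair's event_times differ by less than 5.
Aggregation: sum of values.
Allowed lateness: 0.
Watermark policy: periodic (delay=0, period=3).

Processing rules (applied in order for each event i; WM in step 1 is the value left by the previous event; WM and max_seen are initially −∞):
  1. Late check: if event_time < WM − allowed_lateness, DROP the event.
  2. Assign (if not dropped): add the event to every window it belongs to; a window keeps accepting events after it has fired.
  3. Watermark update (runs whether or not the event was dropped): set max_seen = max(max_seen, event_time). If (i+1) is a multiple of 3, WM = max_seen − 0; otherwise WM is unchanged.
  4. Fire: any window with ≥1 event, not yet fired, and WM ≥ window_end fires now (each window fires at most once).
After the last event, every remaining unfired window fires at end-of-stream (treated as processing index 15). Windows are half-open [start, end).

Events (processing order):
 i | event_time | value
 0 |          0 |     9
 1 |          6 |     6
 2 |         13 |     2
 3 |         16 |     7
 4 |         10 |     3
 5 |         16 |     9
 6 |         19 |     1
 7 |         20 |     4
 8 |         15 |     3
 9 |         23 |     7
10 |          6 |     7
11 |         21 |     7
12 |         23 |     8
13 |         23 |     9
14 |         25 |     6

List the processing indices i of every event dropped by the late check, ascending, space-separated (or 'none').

4 8 10

i=0 t=0 v=9: → [0,5); WM=−∞
i=1 t=6 v=6: → [6,11); WM=−∞
i=2 t=13 v=2: → [13,18); WM=13
i=3 t=16 v=7: → [13,21); WM=13
i=4 t=10 v=3: DROP (t<13-0); WM=13
i=5 t=16 v=9: → [13,21); WM=16
i=6 t=19 v=1: → [13,24); WM=16
i=7 t=20 v=4: → [13,25); WM=16
i=8 t=15 v=3: DROP (t<16-0); WM=20
i=9 t=23 v=7: → [13,28); WM=20
i=10 t=6 v=7: DROP (t<20-0); WM=20
i=11 t=21 v=7: → [13,28); WM=23
i=12 t=23 v=8: → [13,28); WM=23
i=13 t=23 v=9: → [13,28); WM=23
i=14 t=25 v=6: → [13,30); WM=25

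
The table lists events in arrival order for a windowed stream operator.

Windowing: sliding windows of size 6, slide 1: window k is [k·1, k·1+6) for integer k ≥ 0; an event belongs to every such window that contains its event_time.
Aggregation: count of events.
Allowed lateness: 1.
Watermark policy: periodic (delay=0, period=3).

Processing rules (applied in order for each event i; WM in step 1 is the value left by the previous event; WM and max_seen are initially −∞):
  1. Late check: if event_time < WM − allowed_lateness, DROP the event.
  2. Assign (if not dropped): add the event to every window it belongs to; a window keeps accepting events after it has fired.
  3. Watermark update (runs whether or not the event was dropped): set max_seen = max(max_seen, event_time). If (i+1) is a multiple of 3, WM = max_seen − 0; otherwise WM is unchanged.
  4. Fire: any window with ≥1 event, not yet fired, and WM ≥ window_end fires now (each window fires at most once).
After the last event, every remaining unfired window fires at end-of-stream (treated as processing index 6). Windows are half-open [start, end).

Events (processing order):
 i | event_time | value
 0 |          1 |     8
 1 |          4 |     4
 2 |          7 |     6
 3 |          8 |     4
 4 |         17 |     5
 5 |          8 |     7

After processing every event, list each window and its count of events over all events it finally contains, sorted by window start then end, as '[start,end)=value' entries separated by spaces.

i=0 t=1 v=8: → [1,7),[0,6); WM=−∞
i=1 t=4 v=4: → [4,10),[3,9),[2,8),[1,7),[0,6); WM=−∞
i=2 t=7 v=6: → [7,13),[6,12),[5,11),[4,10),[3,9),[2,8); WM=7; [0,6) fires=2 [1,7) fires=2
i=3 t=8 v=4: → [8,14),[7,13),[6,12),[5,11),[4,10),[3,9); WM=7
i=4 t=17 v=5: → [17,23),[16,22),[15,21),[14,20),[13,19),[12,18); WM=7
i=5 t=8 v=7: → [8,14),[7,13),[6,12),[5,11),[4,10),[3,9); WM=17; [2,8) fires=2 [3,9) fires=4 [4,10) fires=4 [5,11) fires=3 [6,12) fires=3 [7,13) fires=3 [8,14) fires=2

[0,6)=2 [1,7)=2 [2,8)=2 [3,9)=4 [4,10)=4 [5,11)=3 [6,12)=3 [7,13)=3 [8,14)=2 [12,18)=1 [13,19)=1 [14,20)=1 [15,21)=1 [16,22)=1 [17,23)=1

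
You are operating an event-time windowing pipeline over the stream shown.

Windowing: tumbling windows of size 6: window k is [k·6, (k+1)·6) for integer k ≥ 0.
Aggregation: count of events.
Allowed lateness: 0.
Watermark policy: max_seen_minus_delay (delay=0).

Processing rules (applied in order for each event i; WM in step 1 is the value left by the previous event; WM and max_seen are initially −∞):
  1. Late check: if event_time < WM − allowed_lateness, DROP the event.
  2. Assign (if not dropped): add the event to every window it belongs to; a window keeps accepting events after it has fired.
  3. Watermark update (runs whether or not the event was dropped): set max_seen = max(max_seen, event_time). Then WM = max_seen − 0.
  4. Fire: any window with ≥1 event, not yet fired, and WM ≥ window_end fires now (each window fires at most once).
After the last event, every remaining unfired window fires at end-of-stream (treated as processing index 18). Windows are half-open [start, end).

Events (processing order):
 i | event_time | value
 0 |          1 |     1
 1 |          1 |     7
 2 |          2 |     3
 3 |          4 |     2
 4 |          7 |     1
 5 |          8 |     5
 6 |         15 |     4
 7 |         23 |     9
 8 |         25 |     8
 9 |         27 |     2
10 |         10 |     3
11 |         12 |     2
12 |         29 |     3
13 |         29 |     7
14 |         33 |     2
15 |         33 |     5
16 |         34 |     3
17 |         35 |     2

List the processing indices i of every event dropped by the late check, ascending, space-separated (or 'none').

10 11

i=0 t=1 v=1: → [0,6); WM=1
i=1 t=1 v=7: → [0,6); WM=1
i=2 t=2 v=3: → [0,6); WM=2
i=3 t=4 v=2: → [0,6); WM=4
i=4 t=7 v=1: → [6,12); WM=7; [0,6) fires=4
i=5 t=8 v=5: → [6,12); WM=8
i=6 t=15 v=4: → [12,18); WM=15; [6,12) fires=2
i=7 t=23 v=9: → [18,24); WM=23; [12,18) fires=1
i=8 t=25 v=8: → [24,30); WM=25; [18,24) fires=1
i=9 t=27 v=2: → [24,30); WM=27
i=10 t=10 v=3: DROP (t<27-0); WM=27
i=11 t=12 v=2: DROP (t<27-0); WM=27
i=12 t=29 v=3: → [24,30); WM=29
i=13 t=29 v=7: → [24,30); WM=29
i=14 t=33 v=2: → [30,36); WM=33; [24,30) fires=4
i=15 t=33 v=5: → [30,36); WM=33
i=16 t=34 v=3: → [30,36); WM=34
i=17 t=35 v=2: → [30,36); WM=35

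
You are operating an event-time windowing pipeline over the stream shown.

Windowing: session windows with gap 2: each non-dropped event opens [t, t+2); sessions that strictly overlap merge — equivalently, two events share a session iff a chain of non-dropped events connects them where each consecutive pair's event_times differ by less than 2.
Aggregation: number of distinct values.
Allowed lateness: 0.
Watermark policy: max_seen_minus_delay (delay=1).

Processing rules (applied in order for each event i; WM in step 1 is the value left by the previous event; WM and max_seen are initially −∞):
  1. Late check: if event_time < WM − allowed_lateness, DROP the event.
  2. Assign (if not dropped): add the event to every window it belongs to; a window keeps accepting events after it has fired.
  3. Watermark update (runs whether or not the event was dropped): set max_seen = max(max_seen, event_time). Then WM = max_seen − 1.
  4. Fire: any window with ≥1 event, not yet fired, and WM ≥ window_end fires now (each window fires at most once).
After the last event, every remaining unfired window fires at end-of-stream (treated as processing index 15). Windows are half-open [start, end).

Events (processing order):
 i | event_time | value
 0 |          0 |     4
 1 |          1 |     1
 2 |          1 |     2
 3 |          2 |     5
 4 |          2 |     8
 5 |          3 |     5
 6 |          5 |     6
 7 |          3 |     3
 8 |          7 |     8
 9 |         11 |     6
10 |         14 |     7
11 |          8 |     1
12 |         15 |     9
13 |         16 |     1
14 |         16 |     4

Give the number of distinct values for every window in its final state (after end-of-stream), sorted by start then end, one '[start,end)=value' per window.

[0,5)=5 [5,7)=1 [7,9)=1 [11,13)=1 [14,18)=4

i=0 t=0 v=4: → [0,2); WM=-1
i=1 t=1 v=1: → [0,3); WM=0
i=2 t=1 v=2: → [0,3); WM=0
i=3 t=2 v=5: → [0,4); WM=1
i=4 t=2 v=8: → [0,4); WM=1
i=5 t=3 v=5: → [0,5); WM=2
i=6 t=5 v=6: → [5,7); WM=4
i=7 t=3 v=3: DROP (t<4-0); WM=4
i=8 t=7 v=8: → [7,9); WM=6
i=9 t=11 v=6: → [11,13); WM=10
i=10 t=14 v=7: → [14,16); WM=13
i=11 t=8 v=1: DROP (t<13-0); WM=13
i=12 t=15 v=9: → [14,17); WM=14
i=13 t=16 v=1: → [14,18); WM=15
i=14 t=16 v=4: → [14,18); WM=15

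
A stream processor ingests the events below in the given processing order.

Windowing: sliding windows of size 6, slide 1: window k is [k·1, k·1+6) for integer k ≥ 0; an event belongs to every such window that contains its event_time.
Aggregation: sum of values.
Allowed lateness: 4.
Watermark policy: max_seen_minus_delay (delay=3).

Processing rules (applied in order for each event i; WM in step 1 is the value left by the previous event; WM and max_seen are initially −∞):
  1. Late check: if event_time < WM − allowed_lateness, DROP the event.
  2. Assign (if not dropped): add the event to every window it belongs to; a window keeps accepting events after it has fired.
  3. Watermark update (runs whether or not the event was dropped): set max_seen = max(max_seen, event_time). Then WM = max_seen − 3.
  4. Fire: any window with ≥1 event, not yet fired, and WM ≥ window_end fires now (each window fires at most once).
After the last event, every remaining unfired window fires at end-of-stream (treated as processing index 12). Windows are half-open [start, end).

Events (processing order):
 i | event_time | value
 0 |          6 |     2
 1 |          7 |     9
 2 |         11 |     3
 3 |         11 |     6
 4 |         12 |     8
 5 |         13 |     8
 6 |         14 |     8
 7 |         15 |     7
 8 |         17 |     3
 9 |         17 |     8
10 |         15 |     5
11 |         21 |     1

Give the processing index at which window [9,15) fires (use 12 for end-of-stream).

11

i=0 t=6 v=2: → [6,12),[5,11),[4,10),[3,9),[2,8),[1,7); WM=3
i=1 t=7 v=9: → [7,13),[6,12),[5,11),[4,10),[3,9),[2,8); WM=4
i=2 t=11 v=3: → [11,17),[10,16),[9,15),[8,14),[7,13),[6,12); WM=8; [1,7) fires=2 [2,8) fires=11
i=3 t=11 v=6: → [11,17),[10,16),[9,15),[8,14),[7,13),[6,12); WM=8
i=4 t=12 v=8: → [12,18),[11,17),[10,16),[9,15),[8,14),[7,13); WM=9; [3,9) fires=11
i=5 t=13 v=8: → [13,19),[12,18),[11,17),[10,16),[9,15),[8,14); WM=10; [4,10) fires=11
i=6 t=14 v=8: → [14,20),[13,19),[12,18),[11,17),[10,16),[9,15); WM=11; [5,11) fires=11
i=7 t=15 v=7: → [15,21),[14,20),[13,19),[12,18),[11,17),[10,16); WM=12; [6,12) fires=20
i=8 t=17 v=3: → [17,23),[16,22),[15,21),[14,20),[13,19),[12,18); WM=14; [7,13) fires=26 [8,14) fires=25
i=9 t=17 v=8: → [17,23),[16,22),[15,21),[14,20),[13,19),[12,18); WM=14
i=10 t=15 v=5: → [15,21),[14,20),[13,19),[12,18),[11,17),[10,16); WM=14
i=11 t=21 v=1: → [21,27),[20,26),[19,25),[18,24),[17,23),[16,22); WM=18; [9,15) fires=33 [10,16) fires=45 [11,17) fires=45 [12,18) fires=47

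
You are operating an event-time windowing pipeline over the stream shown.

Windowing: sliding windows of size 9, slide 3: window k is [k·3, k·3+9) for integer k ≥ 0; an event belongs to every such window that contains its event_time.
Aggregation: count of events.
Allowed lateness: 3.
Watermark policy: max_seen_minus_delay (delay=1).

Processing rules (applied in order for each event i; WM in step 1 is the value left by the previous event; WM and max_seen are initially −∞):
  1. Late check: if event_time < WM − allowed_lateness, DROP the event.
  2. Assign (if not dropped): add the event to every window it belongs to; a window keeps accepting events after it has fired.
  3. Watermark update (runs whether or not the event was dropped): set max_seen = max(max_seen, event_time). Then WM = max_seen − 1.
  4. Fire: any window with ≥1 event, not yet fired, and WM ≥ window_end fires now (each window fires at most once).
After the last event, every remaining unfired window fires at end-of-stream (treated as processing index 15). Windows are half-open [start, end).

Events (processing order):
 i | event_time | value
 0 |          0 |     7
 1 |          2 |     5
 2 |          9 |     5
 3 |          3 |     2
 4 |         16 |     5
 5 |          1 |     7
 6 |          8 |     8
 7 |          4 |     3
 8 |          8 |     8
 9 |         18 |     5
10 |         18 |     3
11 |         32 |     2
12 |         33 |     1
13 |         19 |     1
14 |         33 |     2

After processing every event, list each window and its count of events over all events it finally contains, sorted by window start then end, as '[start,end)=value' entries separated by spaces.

i=0 t=0 v=7: → [0,9); WM=-1
i=1 t=2 v=5: → [0,9); WM=1
i=2 t=9 v=5: → [9,18),[6,15),[3,12); WM=8
i=3 t=3 v=2: DROP (t<8-3); WM=8
i=4 t=16 v=5: → [15,24),[12,21),[9,18); WM=15; [0,9) fires=2 [3,12) fires=1 [6,15) fires=1
i=5 t=1 v=7: DROP (t<15-3); WM=15
i=6 t=8 v=8: DROP (t<15-3); WM=15
i=7 t=4 v=3: DROP (t<15-3); WM=15
i=8 t=8 v=8: DROP (t<15-3); WM=15
i=9 t=18 v=5: → [18,27),[15,24),[12,21); WM=17
i=10 t=18 v=3: → [18,27),[15,24),[12,21); WM=17
i=11 t=32 v=2: → [30,39),[27,36),[24,33); WM=31; [9,18) fires=2 [12,21) fires=3 [15,24) fires=3 [18,27) fires=2
i=12 t=33 v=1: → [33,42),[30,39),[27,36); WM=32
i=13 t=19 v=1: DROP (t<32-3); WM=32
i=14 t=33 v=2: → [33,42),[30,39),[27,36); WM=32

[0,9)=2 [3,12)=1 [6,15)=1 [9,18)=2 [12,21)=3 [15,24)=3 [18,27)=2 [24,33)=1 [27,36)=3 [30,39)=3 [33,42)=2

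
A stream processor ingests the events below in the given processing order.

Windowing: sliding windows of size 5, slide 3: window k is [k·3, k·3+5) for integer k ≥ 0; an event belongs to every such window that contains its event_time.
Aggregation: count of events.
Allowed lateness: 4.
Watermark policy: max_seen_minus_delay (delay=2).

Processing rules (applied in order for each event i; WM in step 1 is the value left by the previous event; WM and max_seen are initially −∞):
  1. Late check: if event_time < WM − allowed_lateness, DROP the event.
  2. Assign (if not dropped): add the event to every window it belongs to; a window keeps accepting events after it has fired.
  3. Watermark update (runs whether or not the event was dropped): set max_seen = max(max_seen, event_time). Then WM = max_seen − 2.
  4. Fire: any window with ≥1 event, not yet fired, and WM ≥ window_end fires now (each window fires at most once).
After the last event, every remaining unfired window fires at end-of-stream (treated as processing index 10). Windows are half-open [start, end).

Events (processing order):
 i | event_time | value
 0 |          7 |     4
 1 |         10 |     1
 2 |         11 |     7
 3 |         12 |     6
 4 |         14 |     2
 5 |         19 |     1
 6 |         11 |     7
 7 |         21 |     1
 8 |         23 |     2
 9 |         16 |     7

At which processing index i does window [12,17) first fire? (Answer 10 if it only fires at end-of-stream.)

5

i=0 t=7 v=4: → [6,11),[3,8); WM=5
i=1 t=10 v=1: → [9,14),[6,11); WM=8; [3,8) fires=1
i=2 t=11 v=7: → [9,14); WM=9
i=3 t=12 v=6: → [12,17),[9,14); WM=10
i=4 t=14 v=2: → [12,17); WM=12; [6,11) fires=2
i=5 t=19 v=1: → [18,23),[15,20); WM=17; [9,14) fires=3 [12,17) fires=2
i=6 t=11 v=7: DROP (t<17-4); WM=17
i=7 t=21 v=1: → [21,26),[18,23); WM=19
i=8 t=23 v=2: → [21,26); WM=21; [15,20) fires=1
i=9 t=16 v=7: DROP (t<21-4); WM=21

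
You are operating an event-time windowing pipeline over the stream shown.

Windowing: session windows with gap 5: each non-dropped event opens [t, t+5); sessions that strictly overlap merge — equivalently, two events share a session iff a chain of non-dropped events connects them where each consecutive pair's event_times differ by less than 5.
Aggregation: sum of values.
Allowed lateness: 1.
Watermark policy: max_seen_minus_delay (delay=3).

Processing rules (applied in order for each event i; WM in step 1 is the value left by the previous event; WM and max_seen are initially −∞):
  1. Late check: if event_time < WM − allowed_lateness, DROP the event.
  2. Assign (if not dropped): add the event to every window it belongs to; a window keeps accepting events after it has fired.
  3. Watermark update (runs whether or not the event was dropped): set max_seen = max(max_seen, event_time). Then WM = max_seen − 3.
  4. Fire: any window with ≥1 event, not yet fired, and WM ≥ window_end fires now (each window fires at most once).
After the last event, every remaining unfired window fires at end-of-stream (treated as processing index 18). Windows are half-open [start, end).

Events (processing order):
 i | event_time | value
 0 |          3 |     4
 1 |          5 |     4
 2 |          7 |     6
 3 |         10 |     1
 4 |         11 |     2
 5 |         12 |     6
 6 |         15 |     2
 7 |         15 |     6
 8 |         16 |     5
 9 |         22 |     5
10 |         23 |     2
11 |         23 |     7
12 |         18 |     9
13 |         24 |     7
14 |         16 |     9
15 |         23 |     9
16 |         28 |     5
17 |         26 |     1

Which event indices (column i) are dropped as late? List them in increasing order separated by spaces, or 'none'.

12 14

i=0 t=3 v=4: → [3,8); WM=0
i=1 t=5 v=4: → [3,10); WM=2
i=2 t=7 v=6: → [3,12); WM=4
i=3 t=10 v=1: → [3,15); WM=7
i=4 t=11 v=2: → [3,16); WM=8
i=5 t=12 v=6: → [3,17); WM=9
i=6 t=15 v=2: → [3,20); WM=12
i=7 t=15 v=6: → [3,20); WM=12
i=8 t=16 v=5: → [3,21); WM=13
i=9 t=22 v=5: → [22,27); WM=19
i=10 t=23 v=2: → [22,28); WM=20
i=11 t=23 v=7: → [22,28); WM=20
i=12 t=18 v=9: DROP (t<20-1); WM=20
i=13 t=24 v=7: → [22,29); WM=21
i=14 t=16 v=9: DROP (t<21-1); WM=21
i=15 t=23 v=9: → [22,29); WM=21
i=16 t=28 v=5: → [22,33); WM=25
i=17 t=26 v=1: → [22,33); WM=25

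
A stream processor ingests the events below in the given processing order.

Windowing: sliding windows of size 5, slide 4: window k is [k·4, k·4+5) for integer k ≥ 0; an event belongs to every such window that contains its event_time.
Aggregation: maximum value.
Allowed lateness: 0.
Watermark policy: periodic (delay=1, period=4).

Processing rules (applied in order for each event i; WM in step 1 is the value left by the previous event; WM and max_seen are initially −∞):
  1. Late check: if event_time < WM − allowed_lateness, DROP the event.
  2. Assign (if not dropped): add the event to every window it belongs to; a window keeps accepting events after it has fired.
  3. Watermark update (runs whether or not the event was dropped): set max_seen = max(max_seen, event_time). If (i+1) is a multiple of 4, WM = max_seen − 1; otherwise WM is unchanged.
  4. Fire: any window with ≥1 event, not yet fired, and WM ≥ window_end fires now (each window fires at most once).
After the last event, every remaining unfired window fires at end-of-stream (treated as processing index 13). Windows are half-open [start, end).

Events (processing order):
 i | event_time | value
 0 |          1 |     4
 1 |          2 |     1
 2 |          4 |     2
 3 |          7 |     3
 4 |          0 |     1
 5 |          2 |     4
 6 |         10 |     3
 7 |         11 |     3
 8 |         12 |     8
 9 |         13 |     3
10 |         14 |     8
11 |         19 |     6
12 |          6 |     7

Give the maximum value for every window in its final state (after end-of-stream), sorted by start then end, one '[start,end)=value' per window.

i=0 t=1 v=4: → [0,5); WM=−∞
i=1 t=2 v=1: → [0,5); WM=−∞
i=2 t=4 v=2: → [4,9),[0,5); WM=−∞
i=3 t=7 v=3: → [4,9); WM=6; [0,5) fires=4
i=4 t=0 v=1: DROP (t<6-0); WM=6
i=5 t=2 v=4: DROP (t<6-0); WM=6
i=6 t=10 v=3: → [8,13); WM=6
i=7 t=11 v=3: → [8,13); WM=10; [4,9) fires=3
i=8 t=12 v=8: → [12,17),[8,13); WM=10
i=9 t=13 v=3: → [12,17); WM=10
i=10 t=14 v=8: → [12,17); WM=10
i=11 t=19 v=6: → [16,21); WM=18; [8,13) fires=8 [12,17) fires=8
i=12 t=6 v=7: DROP (t<18-0); WM=18

[0,5)=4 [4,9)=3 [8,13)=8 [12,17)=8 [16,21)=6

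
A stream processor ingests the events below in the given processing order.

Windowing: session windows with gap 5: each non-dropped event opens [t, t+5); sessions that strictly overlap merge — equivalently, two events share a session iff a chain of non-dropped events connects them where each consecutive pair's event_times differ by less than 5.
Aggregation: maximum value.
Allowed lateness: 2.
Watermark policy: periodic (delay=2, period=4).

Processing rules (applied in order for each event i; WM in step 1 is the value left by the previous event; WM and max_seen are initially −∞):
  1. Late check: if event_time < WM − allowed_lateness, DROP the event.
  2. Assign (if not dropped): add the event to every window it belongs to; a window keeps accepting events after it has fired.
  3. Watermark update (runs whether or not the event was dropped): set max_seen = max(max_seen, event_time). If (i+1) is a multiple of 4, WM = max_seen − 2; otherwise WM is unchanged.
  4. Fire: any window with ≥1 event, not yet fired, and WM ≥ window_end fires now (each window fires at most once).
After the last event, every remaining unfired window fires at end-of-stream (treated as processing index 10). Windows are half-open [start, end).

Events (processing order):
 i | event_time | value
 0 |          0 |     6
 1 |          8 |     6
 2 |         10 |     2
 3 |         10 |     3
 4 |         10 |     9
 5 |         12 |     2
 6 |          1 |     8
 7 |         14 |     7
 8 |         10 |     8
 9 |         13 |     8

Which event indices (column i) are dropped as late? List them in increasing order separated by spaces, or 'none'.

i=0 t=0 v=6: → [0,5); WM=−∞
i=1 t=8 v=6: → [8,13); WM=−∞
i=2 t=10 v=2: → [8,15); WM=−∞
i=3 t=10 v=3: → [8,15); WM=8
i=4 t=10 v=9: → [8,15); WM=8
i=5 t=12 v=2: → [8,17); WM=8
i=6 t=1 v=8: DROP (t<8-2); WM=8
i=7 t=14 v=7: → [8,19); WM=12
i=8 t=10 v=8: → [8,19); WM=12
i=9 t=13 v=8: → [8,19); WM=12

6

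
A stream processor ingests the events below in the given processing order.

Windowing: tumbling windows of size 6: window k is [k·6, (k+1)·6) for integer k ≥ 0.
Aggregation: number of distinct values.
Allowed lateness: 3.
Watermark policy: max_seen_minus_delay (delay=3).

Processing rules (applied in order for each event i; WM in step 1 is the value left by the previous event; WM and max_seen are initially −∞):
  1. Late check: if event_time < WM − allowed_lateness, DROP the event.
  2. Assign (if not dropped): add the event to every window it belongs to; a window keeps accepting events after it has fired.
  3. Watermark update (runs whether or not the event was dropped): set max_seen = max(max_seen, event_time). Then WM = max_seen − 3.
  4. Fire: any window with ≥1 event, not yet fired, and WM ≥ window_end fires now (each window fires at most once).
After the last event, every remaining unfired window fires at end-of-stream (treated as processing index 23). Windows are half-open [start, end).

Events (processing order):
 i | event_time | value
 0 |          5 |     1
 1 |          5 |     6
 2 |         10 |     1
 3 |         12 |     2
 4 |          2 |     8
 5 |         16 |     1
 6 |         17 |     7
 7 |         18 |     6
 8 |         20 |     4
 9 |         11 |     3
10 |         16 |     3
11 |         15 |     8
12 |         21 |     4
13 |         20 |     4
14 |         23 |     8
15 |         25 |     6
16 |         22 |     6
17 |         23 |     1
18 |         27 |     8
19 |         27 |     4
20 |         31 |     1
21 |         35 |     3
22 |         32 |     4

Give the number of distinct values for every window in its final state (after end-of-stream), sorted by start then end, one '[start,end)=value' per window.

i=0 t=5 v=1: → [0,6); WM=2
i=1 t=5 v=6: → [0,6); WM=2
i=2 t=10 v=1: → [6,12); WM=7; [0,6) fires=2
i=3 t=12 v=2: → [12,18); WM=9
i=4 t=2 v=8: DROP (t<9-3); WM=9
i=5 t=16 v=1: → [12,18); WM=13; [6,12) fires=1
i=6 t=17 v=7: → [12,18); WM=14
i=7 t=18 v=6: → [18,24); WM=15
i=8 t=20 v=4: → [18,24); WM=17
i=9 t=11 v=3: DROP (t<17-3); WM=17
i=10 t=16 v=3: → [12,18); WM=17
i=11 t=15 v=8: → [12,18); WM=17
i=12 t=21 v=4: → [18,24); WM=18; [12,18) fires=5
i=13 t=20 v=4: → [18,24); WM=18
i=14 t=23 v=8: → [18,24); WM=20
i=15 t=25 v=6: → [24,30); WM=22
i=16 t=22 v=6: → [18,24); WM=22
i=17 t=23 v=1: → [18,24); WM=22
i=18 t=27 v=8: → [24,30); WM=24; [18,24) fires=4
i=19 t=27 v=4: → [24,30); WM=24
i=20 t=31 v=1: → [30,36); WM=28
i=21 t=35 v=3: → [30,36); WM=32; [24,30) fires=3
i=22 t=32 v=4: → [30,36); WM=32

[0,6)=2 [6,12)=1 [12,18)=5 [18,24)=4 [24,30)=3 [30,36)=3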